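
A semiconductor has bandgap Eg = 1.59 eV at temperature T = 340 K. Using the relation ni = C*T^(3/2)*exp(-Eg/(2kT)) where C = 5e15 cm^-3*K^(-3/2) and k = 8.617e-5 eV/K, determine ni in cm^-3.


Step 1: Compute kT = 8.617e-5 * 340 = 0.0292978 eV
Step 2: Exponent = -Eg/(2kT) = -1.59/(2*0.0292978) = -27.13514
Step 3: T^(3/2) = 340^1.5 = 6269.29
Step 4: ni = 5e15 * 6269.29 * exp(-27.13514) = 5.15e+07 cm^-3

5.15e+07


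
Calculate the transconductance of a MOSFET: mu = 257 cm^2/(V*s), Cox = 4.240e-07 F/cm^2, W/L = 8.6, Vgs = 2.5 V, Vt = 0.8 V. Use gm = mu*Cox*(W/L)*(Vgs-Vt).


Step 1: Vov = Vgs - Vt = 2.5 - 0.8 = 1.7 V
Step 2: gm = mu * Cox * (W/L) * Vov
Step 3: gm = 257 * 4.240e-07 * 8.6 * 1.7 = 1.59e-03 S

1.59e-03


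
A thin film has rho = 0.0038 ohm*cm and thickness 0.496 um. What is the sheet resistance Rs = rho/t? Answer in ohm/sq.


Step 1: Convert thickness to cm: t = 0.496 um = 4.9600e-05 cm
Step 2: Rs = rho / t = 0.0038 / 4.9600e-05
Step 3: Rs = 76.6 ohm/sq

76.6


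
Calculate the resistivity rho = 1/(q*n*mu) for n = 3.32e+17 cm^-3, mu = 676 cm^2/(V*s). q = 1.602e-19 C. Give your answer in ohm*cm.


Step 1: sigma = q * n * mu = 1.602e-19 * 3.32e+17 * 676 = 3.59540e+01 S/cm
Step 2: rho = 1 / sigma = 1 / 3.59540e+01 = 0.02781 ohm*cm

0.02781


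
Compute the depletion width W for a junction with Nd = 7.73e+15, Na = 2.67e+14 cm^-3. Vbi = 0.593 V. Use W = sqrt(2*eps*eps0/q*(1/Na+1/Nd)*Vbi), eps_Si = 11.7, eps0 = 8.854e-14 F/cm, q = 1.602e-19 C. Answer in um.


Step 1: 1/Na + 1/Nd = 1/2.67e+14 + 1/7.73e+15 = 3.87468e-15
Step 2: 2*eps*eps0/q = 2*11.7*8.854e-14/1.602e-19 = 1.293281e+07
Step 3: W^2 = 1.293281e+07 * 3.87468e-15 * 0.593 = 2.97155e-08
Step 4: W = sqrt(2.97155e-08) = 1.724e-04 cm = 1.724 um

1.724


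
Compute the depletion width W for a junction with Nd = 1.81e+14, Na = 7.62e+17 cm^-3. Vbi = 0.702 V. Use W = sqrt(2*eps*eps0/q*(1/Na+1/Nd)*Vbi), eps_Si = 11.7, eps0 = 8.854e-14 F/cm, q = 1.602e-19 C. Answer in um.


Step 1: 1/Na + 1/Nd = 1/7.62e+17 + 1/1.81e+14 = 5.52617e-15
Step 2: 2*eps*eps0/q = 2*11.7*8.854e-14/1.602e-19 = 1.293281e+07
Step 3: W^2 = 1.293281e+07 * 5.52617e-15 * 0.702 = 5.01712e-08
Step 4: W = sqrt(5.01712e-08) = 2.240e-04 cm = 2.24 um

2.24


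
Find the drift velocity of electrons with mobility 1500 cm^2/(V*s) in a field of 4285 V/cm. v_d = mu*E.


Step 1: v_d = mu * E
Step 2: v_d = 1500 * 4285 = 6427500
Step 3: v_d = 6.43e+06 cm/s

6.43e+06


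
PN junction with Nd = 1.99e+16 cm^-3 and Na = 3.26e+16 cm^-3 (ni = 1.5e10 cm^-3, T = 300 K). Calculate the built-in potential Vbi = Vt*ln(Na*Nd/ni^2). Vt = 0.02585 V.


Step 1: Compute Na*Nd/ni^2 = 3.26e+16 * 1.99e+16 / (1.5e10)^2 = 2.8833e+12
Step 2: ln(2.8833e+12) = 28.6900
Step 3: Vbi = 0.02585 * 28.6900 = 0.742 V

0.742


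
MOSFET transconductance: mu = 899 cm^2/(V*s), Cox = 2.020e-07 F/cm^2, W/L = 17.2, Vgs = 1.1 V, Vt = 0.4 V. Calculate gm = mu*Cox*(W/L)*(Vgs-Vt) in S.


Step 1: Vov = Vgs - Vt = 1.1 - 0.4 = 0.7 V
Step 2: gm = mu * Cox * (W/L) * Vov
Step 3: gm = 899 * 2.020e-07 * 17.2 * 0.7 = 2.19e-03 S

2.19e-03


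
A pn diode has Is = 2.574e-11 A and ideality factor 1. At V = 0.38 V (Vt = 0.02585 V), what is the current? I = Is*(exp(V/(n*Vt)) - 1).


Step 1: V/(n*Vt) = 0.38/(1*0.02585) = 14.7002
Step 2: exp(14.7002) = 2.4222e+06
Step 3: I = 2.574e-11 * (2.4222e+06 - 1) = 6.23e-05 A

6.23e-05


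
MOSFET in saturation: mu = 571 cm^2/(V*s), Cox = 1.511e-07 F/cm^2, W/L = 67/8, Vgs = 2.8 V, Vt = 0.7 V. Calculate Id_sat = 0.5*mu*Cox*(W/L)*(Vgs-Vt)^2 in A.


Step 1: Overdrive voltage Vov = Vgs - Vt = 2.8 - 0.7 = 2.1 V
Step 2: W/L = 67/8 = 8.375
Step 3: Id = 0.5 * 571 * 1.511e-07 * 8.375 * 2.1^2
Step 4: Id = 1.59e-03 A

1.59e-03


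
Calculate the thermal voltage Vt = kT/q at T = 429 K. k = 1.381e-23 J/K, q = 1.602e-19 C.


Step 1: kT = 1.381e-23 * 429 = 5.92449e-21 J
Step 2: Vt = kT/q = 5.92449e-21 / 1.602e-19
Step 3: Vt = 0.03698 V

0.03698


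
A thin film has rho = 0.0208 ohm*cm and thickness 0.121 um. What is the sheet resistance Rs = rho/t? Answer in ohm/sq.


Step 1: Convert thickness to cm: t = 0.121 um = 1.2100e-05 cm
Step 2: Rs = rho / t = 0.0208 / 1.2100e-05
Step 3: Rs = 1719.0 ohm/sq

1719.0


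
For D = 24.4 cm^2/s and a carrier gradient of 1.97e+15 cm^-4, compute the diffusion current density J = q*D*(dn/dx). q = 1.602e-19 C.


Step 1: J = q * D * (dn/dx)
Step 2: J = 1.602e-19 * 24.4 * 1.97e+15
Step 3: J = 7.70e-03 A/cm^2

7.70e-03


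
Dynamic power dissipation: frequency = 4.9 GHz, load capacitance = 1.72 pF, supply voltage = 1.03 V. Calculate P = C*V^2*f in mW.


Step 1: V^2 = 1.03^2 = 1.0609 V^2
Step 2: P = C*V^2*f = 1.72e-12 F * 1.0609 * 4.9e9 Hz
Step 3: P = 8.9412652e-03 W
Step 4: P = 8.941 mW

8.941


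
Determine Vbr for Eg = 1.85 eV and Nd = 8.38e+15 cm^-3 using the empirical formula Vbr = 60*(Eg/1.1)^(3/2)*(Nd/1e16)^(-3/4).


Step 1: Eg/1.1 = 1.85/1.1 = 1.681818
Step 2: (Eg/1.1)^1.5 = 1.681818^1.5 = 2.181064
Step 3: (Nd/1e16)^(-0.75) = (0.838)^(-0.75) = 1.141739
Step 4: Vbr = 60 * 2.181064 * 1.141739 = 149.4 V

149.4


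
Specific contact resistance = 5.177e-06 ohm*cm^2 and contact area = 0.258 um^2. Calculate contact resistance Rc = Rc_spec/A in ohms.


Step 1: Convert area to cm^2: 0.258 um^2 = 2.5800e-09 cm^2
Step 2: Rc = Rc_spec / A = 5.177e-06 / 2.5800e-09
Step 3: Rc = 2.01e+03 ohms

2.01e+03


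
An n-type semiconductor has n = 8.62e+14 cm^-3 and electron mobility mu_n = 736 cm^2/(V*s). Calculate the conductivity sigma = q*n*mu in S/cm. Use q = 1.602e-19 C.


Step 1: sigma = q * n * mu
Step 2: sigma = 1.602e-19 * 8.62e+14 * 736
Step 3: sigma = 1.016e-01 S/cm

1.016e-01


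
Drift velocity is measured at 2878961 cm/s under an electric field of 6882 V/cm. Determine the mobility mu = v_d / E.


Step 1: mu = v_d / E
Step 2: mu = 2878961 / 6882
Step 3: mu = 418.33 cm^2/(V*s)

418.33


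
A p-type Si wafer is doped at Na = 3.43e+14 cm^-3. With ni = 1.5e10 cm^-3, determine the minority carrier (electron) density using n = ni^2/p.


Step 1: Majority hole concentration p ≈ Na = 3.43e+14 cm^-3
Step 2: n = ni^2 / Na = (1.5e10)^2 / 3.43e+14
Step 3: n = 6.56e+05 cm^-3

6.56e+05


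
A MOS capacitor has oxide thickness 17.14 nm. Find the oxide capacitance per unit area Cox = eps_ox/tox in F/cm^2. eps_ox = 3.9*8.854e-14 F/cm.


Step 1: eps_ox = 3.9 * 8.854e-14 = 3.45306e-13 F/cm
Step 2: tox in cm = 17.14 nm * 1e-7 = 1.7140e-06 cm
Step 3: Cox = 3.45306e-13 / 1.7140e-06 = 2.01e-07 F/cm^2

2.01e-07


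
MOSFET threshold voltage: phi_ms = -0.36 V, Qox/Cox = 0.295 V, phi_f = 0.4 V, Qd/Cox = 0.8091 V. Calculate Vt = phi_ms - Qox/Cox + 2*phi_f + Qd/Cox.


Step 1: Vt = phi_ms - Qox/Cox + 2*phi_f + Qd/Cox
Step 2: Vt = -0.36 - 0.295 + 2*0.4 + 0.8091
Step 3: Vt = -0.36 - 0.295 + 0.8 + 0.8091
Step 4: Vt = 0.9541 V

0.9541


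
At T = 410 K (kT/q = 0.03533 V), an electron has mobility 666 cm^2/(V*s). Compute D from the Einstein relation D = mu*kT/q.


Step 1: D = mu * (kT/q)
Step 2: D = 666 * 0.03533
Step 3: D = 23.53 cm^2/s

23.53


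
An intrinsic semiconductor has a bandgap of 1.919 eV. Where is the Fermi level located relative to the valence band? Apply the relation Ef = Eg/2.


Step 1: For an intrinsic semiconductor, the Fermi level sits at midgap.
Step 2: Ef = Eg / 2 = 1.919 / 2 = 0.9595 eV

0.9595


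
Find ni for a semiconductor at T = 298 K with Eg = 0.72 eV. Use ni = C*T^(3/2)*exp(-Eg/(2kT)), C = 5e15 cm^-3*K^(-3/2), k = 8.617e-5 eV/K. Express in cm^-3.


Step 1: Compute kT = 8.617e-5 * 298 = 0.02567866 eV
Step 2: Exponent = -Eg/(2kT) = -0.72/(2*0.02567866) = -14.01942
Step 3: T^(3/2) = 298^1.5 = 5144.28
Step 4: ni = 5e15 * 5144.28 * exp(-14.01942) = 2.10e+13 cm^-3

2.10e+13


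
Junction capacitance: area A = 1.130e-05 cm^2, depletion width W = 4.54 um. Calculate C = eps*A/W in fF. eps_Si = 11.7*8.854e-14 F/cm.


Step 1: eps_Si = 11.7 * 8.854e-14 = 1.035918e-12 F/cm
Step 2: W in cm = 4.54 * 1e-4 = 4.54e-04 cm
Step 3: C = 1.035918e-12 * 1.130e-05 / 4.54e-04 = 2.578386e-14 F
Step 4: C = 25.78 fF

25.78


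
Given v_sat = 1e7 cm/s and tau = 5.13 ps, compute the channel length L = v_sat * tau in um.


Step 1: tau in seconds = 5.13 ps * 1e-12 = 5.1300e-12 s
Step 2: L = v_sat * tau = 1e7 * 5.1300e-12 = 5.1300e-05 cm
Step 3: L in um = 5.1300e-05 * 1e4 = 0.513 um

0.513


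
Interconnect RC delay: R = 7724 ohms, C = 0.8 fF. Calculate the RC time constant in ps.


Step 1: tau = R * C
Step 2: tau = 7724 * 0.8 fF = 7724 * 8.0e-16 F
Step 3: tau = 6.1792e-12 s = 6.1792 ps

6.1792


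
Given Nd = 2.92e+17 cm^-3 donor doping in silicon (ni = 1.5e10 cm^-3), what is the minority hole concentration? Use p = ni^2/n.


Step 1: Since Nd >> ni, n ≈ Nd = 2.92e+17 cm^-3
Step 2: p = ni^2 / n = (1.5e10)^2 / 2.92e+17
Step 3: p = 2.25e20 / 2.92e+17 = 7.71e+02 cm^-3

7.71e+02


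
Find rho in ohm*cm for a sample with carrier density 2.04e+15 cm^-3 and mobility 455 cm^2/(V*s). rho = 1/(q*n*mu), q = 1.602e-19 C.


Step 1: sigma = q * n * mu = 1.602e-19 * 2.04e+15 * 455 = 1.48698e-01 S/cm
Step 2: rho = 1 / sigma = 1 / 1.48698e-01 = 6.725 ohm*cm

6.725


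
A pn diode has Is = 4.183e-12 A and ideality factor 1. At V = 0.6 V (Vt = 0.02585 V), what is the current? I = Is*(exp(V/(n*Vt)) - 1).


Step 1: V/(n*Vt) = 0.6/(1*0.02585) = 23.2108
Step 2: exp(23.2108) = 1.2032e+10
Step 3: I = 4.183e-12 * (1.2032e+10 - 1) = 5.03e-02 A

5.03e-02


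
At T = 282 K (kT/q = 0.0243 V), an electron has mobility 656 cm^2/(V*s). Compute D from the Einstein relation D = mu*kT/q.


Step 1: D = mu * (kT/q)
Step 2: D = 656 * 0.0243
Step 3: D = 15.94 cm^2/s

15.94


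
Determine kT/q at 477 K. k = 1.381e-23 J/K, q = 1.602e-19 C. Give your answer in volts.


Step 1: kT = 1.381e-23 * 477 = 6.58737e-21 J
Step 2: Vt = kT/q = 6.58737e-21 / 1.602e-19
Step 3: Vt = 0.04112 V

0.04112


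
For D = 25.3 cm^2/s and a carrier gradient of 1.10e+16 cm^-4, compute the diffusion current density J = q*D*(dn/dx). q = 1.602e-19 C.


Step 1: J = q * D * (dn/dx)
Step 2: J = 1.602e-19 * 25.3 * 1.10e+16
Step 3: J = 4.46e-02 A/cm^2

4.46e-02


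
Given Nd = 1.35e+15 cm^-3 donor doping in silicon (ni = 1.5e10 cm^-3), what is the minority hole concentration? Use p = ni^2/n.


Step 1: Since Nd >> ni, n ≈ Nd = 1.35e+15 cm^-3
Step 2: p = ni^2 / n = (1.5e10)^2 / 1.35e+15
Step 3: p = 2.25e20 / 1.35e+15 = 1.67e+05 cm^-3

1.67e+05


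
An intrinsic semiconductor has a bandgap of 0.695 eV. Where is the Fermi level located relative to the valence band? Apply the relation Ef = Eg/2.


Step 1: For an intrinsic semiconductor, the Fermi level sits at midgap.
Step 2: Ef = Eg / 2 = 0.695 / 2 = 0.3475 eV

0.3475


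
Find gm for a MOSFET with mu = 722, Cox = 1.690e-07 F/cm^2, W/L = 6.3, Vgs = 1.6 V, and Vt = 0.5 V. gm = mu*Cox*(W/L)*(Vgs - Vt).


Step 1: Vov = Vgs - Vt = 1.6 - 0.5 = 1.1 V
Step 2: gm = mu * Cox * (W/L) * Vov
Step 3: gm = 722 * 1.690e-07 * 6.3 * 1.1 = 8.46e-04 S

8.46e-04


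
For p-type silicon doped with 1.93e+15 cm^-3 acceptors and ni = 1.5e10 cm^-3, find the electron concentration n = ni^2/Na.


Step 1: Majority hole concentration p ≈ Na = 1.93e+15 cm^-3
Step 2: n = ni^2 / Na = (1.5e10)^2 / 1.93e+15
Step 3: n = 1.17e+05 cm^-3

1.17e+05


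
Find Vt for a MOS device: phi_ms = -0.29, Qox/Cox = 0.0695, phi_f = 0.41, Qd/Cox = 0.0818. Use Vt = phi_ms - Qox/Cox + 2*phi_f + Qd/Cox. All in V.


Step 1: Vt = phi_ms - Qox/Cox + 2*phi_f + Qd/Cox
Step 2: Vt = -0.29 - 0.0695 + 2*0.41 + 0.0818
Step 3: Vt = -0.29 - 0.0695 + 0.82 + 0.0818
Step 4: Vt = 0.5423 V

0.5423


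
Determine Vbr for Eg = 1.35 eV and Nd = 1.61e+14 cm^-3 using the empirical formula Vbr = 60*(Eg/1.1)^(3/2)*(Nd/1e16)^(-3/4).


Step 1: Eg/1.1 = 1.35/1.1 = 1.227273
Step 2: (Eg/1.1)^1.5 = 1.227273^1.5 = 1.359602
Step 3: (Nd/1e16)^(-0.75) = (0.0161)^(-0.75) = 22.124863
Step 4: Vbr = 60 * 1.359602 * 22.124863 = 1804.9 V

1804.9


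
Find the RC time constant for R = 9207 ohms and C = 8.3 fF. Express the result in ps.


Step 1: tau = R * C
Step 2: tau = 9207 * 8.3 fF = 9207 * 8.3e-15 F
Step 3: tau = 7.64181e-11 s = 76.4181 ps

76.4181


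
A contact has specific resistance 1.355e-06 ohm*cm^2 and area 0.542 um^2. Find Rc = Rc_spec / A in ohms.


Step 1: Convert area to cm^2: 0.542 um^2 = 5.4200e-09 cm^2
Step 2: Rc = Rc_spec / A = 1.355e-06 / 5.4200e-09
Step 3: Rc = 2.50e+02 ohms

2.50e+02


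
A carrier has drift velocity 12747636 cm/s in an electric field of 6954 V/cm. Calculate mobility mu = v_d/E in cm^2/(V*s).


Step 1: mu = v_d / E
Step 2: mu = 12747636 / 6954
Step 3: mu = 1833.14 cm^2/(V*s)

1833.14


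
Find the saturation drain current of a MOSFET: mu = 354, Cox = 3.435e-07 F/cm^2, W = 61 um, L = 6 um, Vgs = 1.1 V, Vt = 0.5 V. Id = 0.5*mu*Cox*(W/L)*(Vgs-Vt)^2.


Step 1: Overdrive voltage Vov = Vgs - Vt = 1.1 - 0.5 = 0.6 V
Step 2: W/L = 61/6 = 10.1667
Step 3: Id = 0.5 * 354 * 3.435e-07 * 10.1667 * 0.6^2
Step 4: Id = 2.23e-04 A

2.23e-04


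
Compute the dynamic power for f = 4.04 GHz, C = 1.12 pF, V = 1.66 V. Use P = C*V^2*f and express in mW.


Step 1: V^2 = 1.66^2 = 2.7556 V^2
Step 2: P = C*V^2*f = 1.12e-12 F * 2.7556 * 4.04e9 Hz
Step 3: P = 1.246853888e-02 W
Step 4: P = 12.469 mW

12.469


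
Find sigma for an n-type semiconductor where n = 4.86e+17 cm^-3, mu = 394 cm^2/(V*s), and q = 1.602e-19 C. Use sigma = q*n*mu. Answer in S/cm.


Step 1: sigma = q * n * mu
Step 2: sigma = 1.602e-19 * 4.86e+17 * 394
Step 3: sigma = 3.068e+01 S/cm

3.068e+01


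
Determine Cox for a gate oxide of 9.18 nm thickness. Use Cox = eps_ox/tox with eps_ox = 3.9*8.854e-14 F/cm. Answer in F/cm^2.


Step 1: eps_ox = 3.9 * 8.854e-14 = 3.45306e-13 F/cm
Step 2: tox in cm = 9.18 nm * 1e-7 = 9.1800e-07 cm
Step 3: Cox = 3.45306e-13 / 9.1800e-07 = 3.76e-07 F/cm^2

3.76e-07


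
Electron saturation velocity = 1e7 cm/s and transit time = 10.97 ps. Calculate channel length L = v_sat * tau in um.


Step 1: tau in seconds = 10.97 ps * 1e-12 = 1.0970e-11 s
Step 2: L = v_sat * tau = 1e7 * 1.0970e-11 = 1.0970e-04 cm
Step 3: L in um = 1.0970e-04 * 1e4 = 1.097 um

1.097


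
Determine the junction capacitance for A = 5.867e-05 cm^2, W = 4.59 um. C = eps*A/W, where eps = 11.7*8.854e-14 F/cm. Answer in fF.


Step 1: eps_Si = 11.7 * 8.854e-14 = 1.035918e-12 F/cm
Step 2: W in cm = 4.59 * 1e-4 = 4.59e-04 cm
Step 3: C = 1.035918e-12 * 5.867e-05 / 4.59e-04 = 1.324124e-13 F
Step 4: C = 132.41 fF

132.41


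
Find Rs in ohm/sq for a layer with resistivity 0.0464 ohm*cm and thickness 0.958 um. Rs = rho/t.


Step 1: Convert thickness to cm: t = 0.958 um = 9.5800e-05 cm
Step 2: Rs = rho / t = 0.0464 / 9.5800e-05
Step 3: Rs = 484.3 ohm/sq

484.3


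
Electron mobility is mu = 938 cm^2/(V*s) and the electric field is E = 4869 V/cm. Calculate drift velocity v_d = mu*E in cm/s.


Step 1: v_d = mu * E
Step 2: v_d = 938 * 4869 = 4567122
Step 3: v_d = 4.57e+06 cm/s

4.57e+06


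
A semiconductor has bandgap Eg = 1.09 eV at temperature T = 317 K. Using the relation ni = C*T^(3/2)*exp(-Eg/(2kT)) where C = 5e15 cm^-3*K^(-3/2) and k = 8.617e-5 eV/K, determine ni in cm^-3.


Step 1: Compute kT = 8.617e-5 * 317 = 0.02731589 eV
Step 2: Exponent = -Eg/(2kT) = -1.09/(2*0.02731589) = -19.95176
Step 3: T^(3/2) = 317^1.5 = 5644.02
Step 4: ni = 5e15 * 5644.02 * exp(-19.95176) = 6.10e+10 cm^-3

6.10e+10


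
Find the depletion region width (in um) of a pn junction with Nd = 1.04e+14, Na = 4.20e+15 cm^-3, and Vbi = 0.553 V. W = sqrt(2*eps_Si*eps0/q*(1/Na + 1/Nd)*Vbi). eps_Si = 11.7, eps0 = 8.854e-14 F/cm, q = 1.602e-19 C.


Step 1: 1/Na + 1/Nd = 1/4.20e+15 + 1/1.04e+14 = 9.85348e-15
Step 2: 2*eps*eps0/q = 2*11.7*8.854e-14/1.602e-19 = 1.293281e+07
Step 3: W^2 = 1.293281e+07 * 9.85348e-15 * 0.553 = 7.04706e-08
Step 4: W = sqrt(7.04706e-08) = 2.655e-04 cm = 2.655 um

2.655


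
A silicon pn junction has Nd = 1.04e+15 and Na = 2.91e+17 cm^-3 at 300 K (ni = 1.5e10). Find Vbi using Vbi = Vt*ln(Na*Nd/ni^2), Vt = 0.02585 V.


Step 1: Compute Na*Nd/ni^2 = 2.91e+17 * 1.04e+15 / (1.5e10)^2 = 1.3451e+12
Step 2: ln(1.3451e+12) = 27.9275
Step 3: Vbi = 0.02585 * 27.9275 = 0.722 V

0.722


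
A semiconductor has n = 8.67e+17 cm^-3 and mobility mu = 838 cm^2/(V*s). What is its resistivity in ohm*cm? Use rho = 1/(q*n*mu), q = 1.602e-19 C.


Step 1: sigma = q * n * mu = 1.602e-19 * 8.67e+17 * 838 = 1.16393e+02 S/cm
Step 2: rho = 1 / sigma = 1 / 1.16393e+02 = 0.008592 ohm*cm

0.008592


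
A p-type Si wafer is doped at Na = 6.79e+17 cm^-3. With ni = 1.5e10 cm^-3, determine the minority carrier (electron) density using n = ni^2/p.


Step 1: Majority hole concentration p ≈ Na = 6.79e+17 cm^-3
Step 2: n = ni^2 / Na = (1.5e10)^2 / 6.79e+17
Step 3: n = 3.31e+02 cm^-3

3.31e+02


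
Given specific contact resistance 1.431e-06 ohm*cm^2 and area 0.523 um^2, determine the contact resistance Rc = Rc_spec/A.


Step 1: Convert area to cm^2: 0.523 um^2 = 5.2300e-09 cm^2
Step 2: Rc = Rc_spec / A = 1.431e-06 / 5.2300e-09
Step 3: Rc = 2.74e+02 ohms

2.74e+02


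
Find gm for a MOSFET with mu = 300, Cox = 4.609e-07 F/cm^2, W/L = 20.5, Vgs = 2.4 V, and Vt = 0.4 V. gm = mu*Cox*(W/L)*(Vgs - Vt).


Step 1: Vov = Vgs - Vt = 2.4 - 0.4 = 2.0 V
Step 2: gm = mu * Cox * (W/L) * Vov
Step 3: gm = 300 * 4.609e-07 * 20.5 * 2.0 = 5.67e-03 S

5.67e-03


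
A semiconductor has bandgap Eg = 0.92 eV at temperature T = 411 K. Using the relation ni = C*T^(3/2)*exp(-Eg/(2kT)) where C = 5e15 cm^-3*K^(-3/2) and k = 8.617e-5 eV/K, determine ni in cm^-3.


Step 1: Compute kT = 8.617e-5 * 411 = 0.03541587 eV
Step 2: Exponent = -Eg/(2kT) = -0.92/(2*0.03541587) = -12.98853
Step 3: T^(3/2) = 411^1.5 = 8332.26
Step 4: ni = 5e15 * 8332.26 * exp(-12.98853) = 9.53e+13 cm^-3

9.53e+13


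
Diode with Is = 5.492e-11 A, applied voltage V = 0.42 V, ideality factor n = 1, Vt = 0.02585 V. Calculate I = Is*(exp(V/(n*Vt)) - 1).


Step 1: V/(n*Vt) = 0.42/(1*0.02585) = 16.2476
Step 2: exp(16.2476) = 1.1383e+07
Step 3: I = 5.492e-11 * (1.1383e+07 - 1) = 6.25e-04 A

6.25e-04


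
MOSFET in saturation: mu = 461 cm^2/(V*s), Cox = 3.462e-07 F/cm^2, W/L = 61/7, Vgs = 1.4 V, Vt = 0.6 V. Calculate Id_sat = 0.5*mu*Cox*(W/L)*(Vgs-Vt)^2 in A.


Step 1: Overdrive voltage Vov = Vgs - Vt = 1.4 - 0.6 = 0.8 V
Step 2: W/L = 61/7 = 8.71429
Step 3: Id = 0.5 * 461 * 3.462e-07 * 8.71429 * 0.8^2
Step 4: Id = 4.45e-04 A

4.45e-04


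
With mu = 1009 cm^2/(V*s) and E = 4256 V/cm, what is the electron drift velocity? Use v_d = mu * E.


Step 1: v_d = mu * E
Step 2: v_d = 1009 * 4256 = 4294304
Step 3: v_d = 4.29e+06 cm/s

4.29e+06


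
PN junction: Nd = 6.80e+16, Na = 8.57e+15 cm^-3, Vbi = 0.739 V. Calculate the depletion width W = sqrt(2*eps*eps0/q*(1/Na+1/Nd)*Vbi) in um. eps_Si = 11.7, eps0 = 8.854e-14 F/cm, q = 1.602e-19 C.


Step 1: 1/Na + 1/Nd = 1/8.57e+15 + 1/6.80e+16 = 1.31392e-16
Step 2: 2*eps*eps0/q = 2*11.7*8.854e-14/1.602e-19 = 1.293281e+07
Step 3: W^2 = 1.293281e+07 * 1.31392e-16 * 0.739 = 1.25576e-09
Step 4: W = sqrt(1.25576e-09) = 3.544e-05 cm = 0.3544 um

0.3544


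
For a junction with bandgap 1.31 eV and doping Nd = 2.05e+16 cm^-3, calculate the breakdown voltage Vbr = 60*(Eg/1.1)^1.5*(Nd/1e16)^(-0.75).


Step 1: Eg/1.1 = 1.31/1.1 = 1.190909
Step 2: (Eg/1.1)^1.5 = 1.190909^1.5 = 1.299624
Step 3: (Nd/1e16)^(-0.75) = (2.05)^(-0.75) = 0.583693
Step 4: Vbr = 60 * 1.299624 * 0.583693 = 45.5 V

45.5


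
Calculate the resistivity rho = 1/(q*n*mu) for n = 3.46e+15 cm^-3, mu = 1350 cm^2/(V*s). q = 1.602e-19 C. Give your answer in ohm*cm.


Step 1: sigma = q * n * mu = 1.602e-19 * 3.46e+15 * 1350 = 7.48294e-01 S/cm
Step 2: rho = 1 / sigma = 1 / 7.48294e-01 = 1.336 ohm*cm

1.336


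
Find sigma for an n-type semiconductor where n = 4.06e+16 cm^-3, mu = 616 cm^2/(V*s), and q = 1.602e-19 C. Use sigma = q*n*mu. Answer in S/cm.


Step 1: sigma = q * n * mu
Step 2: sigma = 1.602e-19 * 4.06e+16 * 616
Step 3: sigma = 4.007e+00 S/cm

4.007e+00


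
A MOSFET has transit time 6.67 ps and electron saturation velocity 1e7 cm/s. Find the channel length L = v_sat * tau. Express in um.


Step 1: tau in seconds = 6.67 ps * 1e-12 = 6.6700e-12 s
Step 2: L = v_sat * tau = 1e7 * 6.6700e-12 = 6.6700e-05 cm
Step 3: L in um = 6.6700e-05 * 1e4 = 0.667 um

0.667


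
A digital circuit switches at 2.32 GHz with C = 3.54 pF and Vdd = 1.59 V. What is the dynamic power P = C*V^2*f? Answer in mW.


Step 1: V^2 = 1.59^2 = 2.5281 V^2
Step 2: P = C*V^2*f = 3.54e-12 F * 2.5281 * 2.32e9 Hz
Step 3: P = 2.076277968e-02 W
Step 4: P = 20.763 mW

20.763


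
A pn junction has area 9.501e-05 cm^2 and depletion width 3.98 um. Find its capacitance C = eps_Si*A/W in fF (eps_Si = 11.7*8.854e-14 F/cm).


Step 1: eps_Si = 11.7 * 8.854e-14 = 1.035918e-12 F/cm
Step 2: W in cm = 3.98 * 1e-4 = 3.98e-04 cm
Step 3: C = 1.035918e-12 * 9.501e-05 / 3.98e-04 = 2.472929e-13 F
Step 4: C = 247.29 fF

247.29


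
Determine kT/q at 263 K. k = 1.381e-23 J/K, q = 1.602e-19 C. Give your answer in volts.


Step 1: kT = 1.381e-23 * 263 = 3.63203e-21 J
Step 2: Vt = kT/q = 3.63203e-21 / 1.602e-19
Step 3: Vt = 0.02267 V

0.02267


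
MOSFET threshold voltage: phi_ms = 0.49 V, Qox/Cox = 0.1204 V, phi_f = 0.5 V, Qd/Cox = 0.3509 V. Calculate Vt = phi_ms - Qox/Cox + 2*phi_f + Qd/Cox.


Step 1: Vt = phi_ms - Qox/Cox + 2*phi_f + Qd/Cox
Step 2: Vt = 0.49 - 0.1204 + 2*0.5 + 0.3509
Step 3: Vt = 0.49 - 0.1204 + 1.0 + 0.3509
Step 4: Vt = 1.7205 V

1.7205


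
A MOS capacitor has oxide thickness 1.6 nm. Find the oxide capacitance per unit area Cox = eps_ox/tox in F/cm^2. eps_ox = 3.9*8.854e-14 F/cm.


Step 1: eps_ox = 3.9 * 8.854e-14 = 3.45306e-13 F/cm
Step 2: tox in cm = 1.6 nm * 1e-7 = 1.6000e-07 cm
Step 3: Cox = 3.45306e-13 / 1.6000e-07 = 2.16e-06 F/cm^2

2.16e-06


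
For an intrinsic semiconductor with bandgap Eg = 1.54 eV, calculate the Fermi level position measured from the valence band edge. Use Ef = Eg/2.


Step 1: For an intrinsic semiconductor, the Fermi level sits at midgap.
Step 2: Ef = Eg / 2 = 1.54 / 2 = 0.77 eV

0.77


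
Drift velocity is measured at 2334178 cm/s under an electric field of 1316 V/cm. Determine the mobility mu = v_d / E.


Step 1: mu = v_d / E
Step 2: mu = 2334178 / 1316
Step 3: mu = 1773.69 cm^2/(V*s)

1773.69


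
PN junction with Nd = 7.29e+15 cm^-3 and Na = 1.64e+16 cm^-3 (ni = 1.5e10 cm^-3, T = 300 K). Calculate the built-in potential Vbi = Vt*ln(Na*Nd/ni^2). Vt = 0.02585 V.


Step 1: Compute Na*Nd/ni^2 = 1.64e+16 * 7.29e+15 / (1.5e10)^2 = 5.3136e+11
Step 2: ln(5.3136e+11) = 26.9987
Step 3: Vbi = 0.02585 * 26.9987 = 0.698 V

0.698


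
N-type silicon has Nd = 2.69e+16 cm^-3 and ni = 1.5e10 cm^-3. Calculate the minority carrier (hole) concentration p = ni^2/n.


Step 1: Since Nd >> ni, n ≈ Nd = 2.69e+16 cm^-3
Step 2: p = ni^2 / n = (1.5e10)^2 / 2.69e+16
Step 3: p = 2.25e20 / 2.69e+16 = 8.36e+03 cm^-3

8.36e+03


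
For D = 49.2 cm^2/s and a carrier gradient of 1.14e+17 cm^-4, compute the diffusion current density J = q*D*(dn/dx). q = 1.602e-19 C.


Step 1: J = q * D * (dn/dx)
Step 2: J = 1.602e-19 * 49.2 * 1.14e+17
Step 3: J = 8.99e-01 A/cm^2

8.99e-01


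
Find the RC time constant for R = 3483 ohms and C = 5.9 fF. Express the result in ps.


Step 1: tau = R * C
Step 2: tau = 3483 * 5.9 fF = 3483 * 5.9e-15 F
Step 3: tau = 2.05497e-11 s = 20.5497 ps

20.5497


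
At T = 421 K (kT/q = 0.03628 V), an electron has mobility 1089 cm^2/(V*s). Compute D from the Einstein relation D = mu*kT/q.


Step 1: D = mu * (kT/q)
Step 2: D = 1089 * 0.03628
Step 3: D = 39.51 cm^2/s

39.51


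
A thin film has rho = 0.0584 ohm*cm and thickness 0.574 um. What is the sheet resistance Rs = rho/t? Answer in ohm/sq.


Step 1: Convert thickness to cm: t = 0.574 um = 5.7400e-05 cm
Step 2: Rs = rho / t = 0.0584 / 5.7400e-05
Step 3: Rs = 1017.4 ohm/sq

1017.4


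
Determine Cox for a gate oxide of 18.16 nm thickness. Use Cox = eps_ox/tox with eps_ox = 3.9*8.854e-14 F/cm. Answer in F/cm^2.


Step 1: eps_ox = 3.9 * 8.854e-14 = 3.45306e-13 F/cm
Step 2: tox in cm = 18.16 nm * 1e-7 = 1.8160e-06 cm
Step 3: Cox = 3.45306e-13 / 1.8160e-06 = 1.90e-07 F/cm^2

1.90e-07


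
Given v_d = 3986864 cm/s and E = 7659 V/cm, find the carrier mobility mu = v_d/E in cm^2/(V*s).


Step 1: mu = v_d / E
Step 2: mu = 3986864 / 7659
Step 3: mu = 520.55 cm^2/(V*s)

520.55


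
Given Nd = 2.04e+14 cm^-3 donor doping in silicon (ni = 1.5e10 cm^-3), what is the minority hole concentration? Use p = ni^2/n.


Step 1: Since Nd >> ni, n ≈ Nd = 2.04e+14 cm^-3
Step 2: p = ni^2 / n = (1.5e10)^2 / 2.04e+14
Step 3: p = 2.25e20 / 2.04e+14 = 1.10e+06 cm^-3

1.10e+06


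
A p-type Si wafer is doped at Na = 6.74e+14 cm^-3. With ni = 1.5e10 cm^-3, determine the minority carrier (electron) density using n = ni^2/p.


Step 1: Majority hole concentration p ≈ Na = 6.74e+14 cm^-3
Step 2: n = ni^2 / Na = (1.5e10)^2 / 6.74e+14
Step 3: n = 3.34e+05 cm^-3

3.34e+05


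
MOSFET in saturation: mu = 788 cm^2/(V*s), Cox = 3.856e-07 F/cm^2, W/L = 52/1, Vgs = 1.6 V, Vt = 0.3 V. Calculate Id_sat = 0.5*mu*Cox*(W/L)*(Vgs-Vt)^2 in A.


Step 1: Overdrive voltage Vov = Vgs - Vt = 1.6 - 0.3 = 1.3 V
Step 2: W/L = 52/1 = 52
Step 3: Id = 0.5 * 788 * 3.856e-07 * 52 * 1.3^2
Step 4: Id = 1.34e-02 A

1.34e-02


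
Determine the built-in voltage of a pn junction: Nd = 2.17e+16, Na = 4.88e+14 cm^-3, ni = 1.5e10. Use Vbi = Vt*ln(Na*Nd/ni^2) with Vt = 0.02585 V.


Step 1: Compute Na*Nd/ni^2 = 4.88e+14 * 2.17e+16 / (1.5e10)^2 = 4.7065e+10
Step 2: ln(4.7065e+10) = 24.5748
Step 3: Vbi = 0.02585 * 24.5748 = 0.635 V

0.635


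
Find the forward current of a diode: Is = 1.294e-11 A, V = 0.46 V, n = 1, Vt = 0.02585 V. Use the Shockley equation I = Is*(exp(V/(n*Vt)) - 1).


Step 1: V/(n*Vt) = 0.46/(1*0.02585) = 17.7950
Step 2: exp(17.7950) = 5.3490e+07
Step 3: I = 1.294e-11 * (5.3490e+07 - 1) = 6.92e-04 A

6.92e-04


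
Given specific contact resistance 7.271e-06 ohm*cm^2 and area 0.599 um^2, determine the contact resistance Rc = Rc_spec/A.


Step 1: Convert area to cm^2: 0.599 um^2 = 5.9900e-09 cm^2
Step 2: Rc = Rc_spec / A = 7.271e-06 / 5.9900e-09
Step 3: Rc = 1.21e+03 ohms

1.21e+03


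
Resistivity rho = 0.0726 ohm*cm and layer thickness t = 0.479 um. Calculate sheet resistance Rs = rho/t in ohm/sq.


Step 1: Convert thickness to cm: t = 0.479 um = 4.7900e-05 cm
Step 2: Rs = rho / t = 0.0726 / 4.7900e-05
Step 3: Rs = 1515.7 ohm/sq

1515.7


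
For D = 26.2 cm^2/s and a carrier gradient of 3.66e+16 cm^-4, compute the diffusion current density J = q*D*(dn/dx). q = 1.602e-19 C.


Step 1: J = q * D * (dn/dx)
Step 2: J = 1.602e-19 * 26.2 * 3.66e+16
Step 3: J = 1.54e-01 A/cm^2

1.54e-01


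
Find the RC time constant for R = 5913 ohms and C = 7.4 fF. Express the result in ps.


Step 1: tau = R * C
Step 2: tau = 5913 * 7.4 fF = 5913 * 7.4e-15 F
Step 3: tau = 4.37562e-11 s = 43.7562 ps

43.7562


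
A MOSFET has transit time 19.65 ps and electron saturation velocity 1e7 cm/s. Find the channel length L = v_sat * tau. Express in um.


Step 1: tau in seconds = 19.65 ps * 1e-12 = 1.9650e-11 s
Step 2: L = v_sat * tau = 1e7 * 1.9650e-11 = 1.9650e-04 cm
Step 3: L in um = 1.9650e-04 * 1e4 = 1.965 um

1.965


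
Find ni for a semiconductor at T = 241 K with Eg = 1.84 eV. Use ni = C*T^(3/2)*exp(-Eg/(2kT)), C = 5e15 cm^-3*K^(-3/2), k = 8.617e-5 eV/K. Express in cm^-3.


Step 1: Compute kT = 8.617e-5 * 241 = 0.02076697 eV
Step 2: Exponent = -Eg/(2kT) = -1.84/(2*0.02076697) = -44.30112
Step 3: T^(3/2) = 241^1.5 = 3741.33
Step 4: ni = 5e15 * 3741.33 * exp(-44.30112) = 1.08e+00 cm^-3

1.08e+00


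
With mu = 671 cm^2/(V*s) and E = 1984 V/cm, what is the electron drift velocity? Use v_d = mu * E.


Step 1: v_d = mu * E
Step 2: v_d = 671 * 1984 = 1331264
Step 3: v_d = 1.33e+06 cm/s

1.33e+06


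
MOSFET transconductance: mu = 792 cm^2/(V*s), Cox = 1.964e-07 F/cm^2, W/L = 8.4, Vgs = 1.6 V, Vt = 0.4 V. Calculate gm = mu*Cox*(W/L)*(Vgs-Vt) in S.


Step 1: Vov = Vgs - Vt = 1.6 - 0.4 = 1.2 V
Step 2: gm = mu * Cox * (W/L) * Vov
Step 3: gm = 792 * 1.964e-07 * 8.4 * 1.2 = 1.57e-03 S

1.57e-03


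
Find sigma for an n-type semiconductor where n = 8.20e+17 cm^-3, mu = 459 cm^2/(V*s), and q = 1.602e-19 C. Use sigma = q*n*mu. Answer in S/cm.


Step 1: sigma = q * n * mu
Step 2: sigma = 1.602e-19 * 8.20e+17 * 459
Step 3: sigma = 6.030e+01 S/cm

6.030e+01


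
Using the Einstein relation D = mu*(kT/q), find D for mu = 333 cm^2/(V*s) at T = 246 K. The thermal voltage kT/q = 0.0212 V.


Step 1: D = mu * (kT/q)
Step 2: D = 333 * 0.0212
Step 3: D = 7.06 cm^2/s

7.06


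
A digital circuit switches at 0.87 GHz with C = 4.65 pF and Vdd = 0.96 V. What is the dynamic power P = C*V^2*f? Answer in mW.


Step 1: V^2 = 0.96^2 = 0.9216 V^2
Step 2: P = C*V^2*f = 4.65e-12 F * 0.9216 * 0.87e9 Hz
Step 3: P = 3.7283328e-03 W
Step 4: P = 3.728 mW

3.728


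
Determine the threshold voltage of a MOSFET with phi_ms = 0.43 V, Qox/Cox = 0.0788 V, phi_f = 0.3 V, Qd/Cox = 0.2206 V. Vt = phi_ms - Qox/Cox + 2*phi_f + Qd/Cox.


Step 1: Vt = phi_ms - Qox/Cox + 2*phi_f + Qd/Cox
Step 2: Vt = 0.43 - 0.0788 + 2*0.3 + 0.2206
Step 3: Vt = 0.43 - 0.0788 + 0.6 + 0.2206
Step 4: Vt = 1.1718 V

1.1718


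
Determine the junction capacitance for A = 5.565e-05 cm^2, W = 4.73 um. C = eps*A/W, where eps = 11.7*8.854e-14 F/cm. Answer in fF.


Step 1: eps_Si = 11.7 * 8.854e-14 = 1.035918e-12 F/cm
Step 2: W in cm = 4.73 * 1e-4 = 4.73e-04 cm
Step 3: C = 1.035918e-12 * 5.565e-05 / 4.73e-04 = 1.218791e-13 F
Step 4: C = 121.88 fF

121.88


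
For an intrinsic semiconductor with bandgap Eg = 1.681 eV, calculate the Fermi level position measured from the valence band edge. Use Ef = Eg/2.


Step 1: For an intrinsic semiconductor, the Fermi level sits at midgap.
Step 2: Ef = Eg / 2 = 1.681 / 2 = 0.8405 eV

0.8405


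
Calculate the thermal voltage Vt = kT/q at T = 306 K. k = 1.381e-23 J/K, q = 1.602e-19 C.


Step 1: kT = 1.381e-23 * 306 = 4.22586e-21 J
Step 2: Vt = kT/q = 4.22586e-21 / 1.602e-19
Step 3: Vt = 0.02638 V

0.02638


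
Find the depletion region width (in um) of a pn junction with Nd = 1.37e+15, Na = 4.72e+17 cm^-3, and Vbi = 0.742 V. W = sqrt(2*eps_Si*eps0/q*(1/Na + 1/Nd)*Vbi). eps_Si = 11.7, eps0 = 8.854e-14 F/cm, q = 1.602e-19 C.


Step 1: 1/Na + 1/Nd = 1/4.72e+17 + 1/1.37e+15 = 7.32046e-16
Step 2: 2*eps*eps0/q = 2*11.7*8.854e-14/1.602e-19 = 1.293281e+07
Step 3: W^2 = 1.293281e+07 * 7.32046e-16 * 0.742 = 7.02482e-09
Step 4: W = sqrt(7.02482e-09) = 8.381e-05 cm = 0.8381 um

0.8381


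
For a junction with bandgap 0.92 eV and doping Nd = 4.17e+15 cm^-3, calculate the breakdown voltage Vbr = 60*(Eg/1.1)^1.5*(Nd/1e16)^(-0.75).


Step 1: Eg/1.1 = 0.92/1.1 = 0.836364
Step 2: (Eg/1.1)^1.5 = 0.836364^1.5 = 0.764879
Step 3: (Nd/1e16)^(-0.75) = (0.417)^(-0.75) = 1.927072
Step 4: Vbr = 60 * 0.764879 * 1.927072 = 88.4 V

88.4


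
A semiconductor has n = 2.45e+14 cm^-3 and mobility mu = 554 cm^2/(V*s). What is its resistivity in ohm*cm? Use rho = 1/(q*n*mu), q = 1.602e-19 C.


Step 1: sigma = q * n * mu = 1.602e-19 * 2.45e+14 * 554 = 2.17439e-02 S/cm
Step 2: rho = 1 / sigma = 1 / 2.17439e-02 = 45.99 ohm*cm

45.99


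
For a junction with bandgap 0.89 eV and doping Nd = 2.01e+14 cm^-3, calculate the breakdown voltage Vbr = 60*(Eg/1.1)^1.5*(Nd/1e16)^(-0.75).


Step 1: Eg/1.1 = 0.89/1.1 = 0.809091
Step 2: (Eg/1.1)^1.5 = 0.809091^1.5 = 0.727773
Step 3: (Nd/1e16)^(-0.75) = (0.0201)^(-0.75) = 18.732811
Step 4: Vbr = 60 * 0.727773 * 18.732811 = 818.0 V

818.0


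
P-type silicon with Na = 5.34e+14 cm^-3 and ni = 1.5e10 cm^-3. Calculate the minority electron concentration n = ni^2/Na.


Step 1: Majority hole concentration p ≈ Na = 5.34e+14 cm^-3
Step 2: n = ni^2 / Na = (1.5e10)^2 / 5.34e+14
Step 3: n = 4.21e+05 cm^-3

4.21e+05


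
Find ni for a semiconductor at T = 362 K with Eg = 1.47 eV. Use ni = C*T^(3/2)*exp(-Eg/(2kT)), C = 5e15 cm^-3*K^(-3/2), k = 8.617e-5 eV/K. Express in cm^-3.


Step 1: Compute kT = 8.617e-5 * 362 = 0.03119354 eV
Step 2: Exponent = -Eg/(2kT) = -1.47/(2*0.03119354) = -23.56257
Step 3: T^(3/2) = 362^1.5 = 6887.52
Step 4: ni = 5e15 * 6887.52 * exp(-23.56257) = 2.01e+09 cm^-3

2.01e+09


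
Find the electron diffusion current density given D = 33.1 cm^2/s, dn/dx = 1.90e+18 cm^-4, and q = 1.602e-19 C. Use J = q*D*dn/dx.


Step 1: J = q * D * (dn/dx)
Step 2: J = 1.602e-19 * 33.1 * 1.90e+18
Step 3: J = 1.01e+01 A/cm^2

1.01e+01


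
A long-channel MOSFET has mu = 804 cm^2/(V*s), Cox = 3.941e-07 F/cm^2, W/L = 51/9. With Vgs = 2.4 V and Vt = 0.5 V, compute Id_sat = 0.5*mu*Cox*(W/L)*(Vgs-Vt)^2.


Step 1: Overdrive voltage Vov = Vgs - Vt = 2.4 - 0.5 = 1.9 V
Step 2: W/L = 51/9 = 5.66667
Step 3: Id = 0.5 * 804 * 3.941e-07 * 5.66667 * 1.9^2
Step 4: Id = 3.24e-03 A

3.24e-03


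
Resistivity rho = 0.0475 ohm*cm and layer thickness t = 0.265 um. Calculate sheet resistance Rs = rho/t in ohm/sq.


Step 1: Convert thickness to cm: t = 0.265 um = 2.6500e-05 cm
Step 2: Rs = rho / t = 0.0475 / 2.6500e-05
Step 3: Rs = 1792.5 ohm/sq

1792.5


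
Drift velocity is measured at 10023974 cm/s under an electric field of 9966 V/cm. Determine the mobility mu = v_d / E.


Step 1: mu = v_d / E
Step 2: mu = 10023974 / 9966
Step 3: mu = 1005.82 cm^2/(V*s)

1005.82


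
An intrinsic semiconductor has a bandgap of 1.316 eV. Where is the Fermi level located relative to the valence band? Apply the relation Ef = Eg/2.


Step 1: For an intrinsic semiconductor, the Fermi level sits at midgap.
Step 2: Ef = Eg / 2 = 1.316 / 2 = 0.658 eV

0.658


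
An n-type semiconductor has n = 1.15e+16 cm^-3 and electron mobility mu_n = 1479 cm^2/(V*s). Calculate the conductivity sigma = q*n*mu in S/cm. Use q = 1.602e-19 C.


Step 1: sigma = q * n * mu
Step 2: sigma = 1.602e-19 * 1.15e+16 * 1479
Step 3: sigma = 2.725e+00 S/cm

2.725e+00


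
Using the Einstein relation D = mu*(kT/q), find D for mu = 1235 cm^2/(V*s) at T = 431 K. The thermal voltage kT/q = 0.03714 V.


Step 1: D = mu * (kT/q)
Step 2: D = 1235 * 0.03714
Step 3: D = 45.87 cm^2/s

45.87


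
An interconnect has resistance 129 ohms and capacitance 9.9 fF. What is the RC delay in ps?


Step 1: tau = R * C
Step 2: tau = 129 * 9.9 fF = 129 * 9.9e-15 F
Step 3: tau = 1.2771e-12 s = 1.2771 ps

1.2771


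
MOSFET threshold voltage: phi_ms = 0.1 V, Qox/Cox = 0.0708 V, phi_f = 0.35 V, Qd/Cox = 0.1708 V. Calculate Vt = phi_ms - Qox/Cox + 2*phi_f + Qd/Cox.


Step 1: Vt = phi_ms - Qox/Cox + 2*phi_f + Qd/Cox
Step 2: Vt = 0.1 - 0.0708 + 2*0.35 + 0.1708
Step 3: Vt = 0.1 - 0.0708 + 0.7 + 0.1708
Step 4: Vt = 0.9 V

0.9


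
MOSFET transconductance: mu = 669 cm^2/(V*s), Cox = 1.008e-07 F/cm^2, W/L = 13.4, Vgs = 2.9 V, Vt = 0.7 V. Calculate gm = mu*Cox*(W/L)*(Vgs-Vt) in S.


Step 1: Vov = Vgs - Vt = 2.9 - 0.7 = 2.2 V
Step 2: gm = mu * Cox * (W/L) * Vov
Step 3: gm = 669 * 1.008e-07 * 13.4 * 2.2 = 1.99e-03 S

1.99e-03


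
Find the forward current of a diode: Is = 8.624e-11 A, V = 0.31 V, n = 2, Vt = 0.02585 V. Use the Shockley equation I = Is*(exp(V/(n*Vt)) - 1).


Step 1: V/(n*Vt) = 0.31/(2*0.02585) = 5.9961
Step 2: exp(5.9961) = 4.0186e+02
Step 3: I = 8.624e-11 * (4.0186e+02 - 1) = 3.46e-08 A

3.46e-08


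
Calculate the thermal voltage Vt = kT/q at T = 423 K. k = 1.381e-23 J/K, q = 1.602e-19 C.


Step 1: kT = 1.381e-23 * 423 = 5.84163e-21 J
Step 2: Vt = kT/q = 5.84163e-21 / 1.602e-19
Step 3: Vt = 0.03646 V

0.03646


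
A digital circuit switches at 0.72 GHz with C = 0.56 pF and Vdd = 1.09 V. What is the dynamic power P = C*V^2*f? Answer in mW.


Step 1: V^2 = 1.09^2 = 1.1881 V^2
Step 2: P = C*V^2*f = 0.56e-12 F * 1.1881 * 0.72e9 Hz
Step 3: P = 4.7904192e-04 W
Step 4: P = 0.479 mW

0.479


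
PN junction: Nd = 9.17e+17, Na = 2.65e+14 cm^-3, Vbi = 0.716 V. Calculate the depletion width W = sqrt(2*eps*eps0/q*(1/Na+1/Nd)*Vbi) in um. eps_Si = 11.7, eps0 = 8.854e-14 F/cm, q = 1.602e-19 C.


Step 1: 1/Na + 1/Nd = 1/2.65e+14 + 1/9.17e+17 = 3.77468e-15
Step 2: 2*eps*eps0/q = 2*11.7*8.854e-14/1.602e-19 = 1.293281e+07
Step 3: W^2 = 1.293281e+07 * 3.77468e-15 * 0.716 = 3.49531e-08
Step 4: W = sqrt(3.49531e-08) = 1.870e-04 cm = 1.87 um

1.87


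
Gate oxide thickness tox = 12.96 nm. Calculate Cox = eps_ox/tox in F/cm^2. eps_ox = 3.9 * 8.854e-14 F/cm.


Step 1: eps_ox = 3.9 * 8.854e-14 = 3.45306e-13 F/cm
Step 2: tox in cm = 12.96 nm * 1e-7 = 1.2960e-06 cm
Step 3: Cox = 3.45306e-13 / 1.2960e-06 = 2.66e-07 F/cm^2

2.66e-07


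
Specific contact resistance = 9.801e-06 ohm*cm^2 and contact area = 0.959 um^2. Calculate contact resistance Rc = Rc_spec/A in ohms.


Step 1: Convert area to cm^2: 0.959 um^2 = 9.5900e-09 cm^2
Step 2: Rc = Rc_spec / A = 9.801e-06 / 9.5900e-09
Step 3: Rc = 1.02e+03 ohms

1.02e+03


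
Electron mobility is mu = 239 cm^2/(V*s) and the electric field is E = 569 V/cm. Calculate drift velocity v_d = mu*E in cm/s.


Step 1: v_d = mu * E
Step 2: v_d = 239 * 569 = 135991
Step 3: v_d = 1.36e+05 cm/s

1.36e+05


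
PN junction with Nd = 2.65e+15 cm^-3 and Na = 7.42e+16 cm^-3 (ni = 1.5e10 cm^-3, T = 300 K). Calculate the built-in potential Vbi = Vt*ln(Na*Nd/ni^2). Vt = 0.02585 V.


Step 1: Compute Na*Nd/ni^2 = 7.42e+16 * 2.65e+15 / (1.5e10)^2 = 8.7391e+11
Step 2: ln(8.7391e+11) = 27.4962
Step 3: Vbi = 0.02585 * 27.4962 = 0.711 V

0.711


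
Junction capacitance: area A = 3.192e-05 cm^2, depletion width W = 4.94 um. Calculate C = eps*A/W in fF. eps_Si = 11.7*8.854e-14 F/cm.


Step 1: eps_Si = 11.7 * 8.854e-14 = 1.035918e-12 F/cm
Step 2: W in cm = 4.94 * 1e-4 = 4.94e-04 cm
Step 3: C = 1.035918e-12 * 3.192e-05 / 4.94e-04 = 6.693624e-14 F
Step 4: C = 66.94 fF

66.94


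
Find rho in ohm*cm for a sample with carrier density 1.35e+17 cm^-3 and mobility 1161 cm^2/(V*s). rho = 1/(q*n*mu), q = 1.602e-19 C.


Step 1: sigma = q * n * mu = 1.602e-19 * 1.35e+17 * 1161 = 2.51089e+01 S/cm
Step 2: rho = 1 / sigma = 1 / 2.51089e+01 = 0.03983 ohm*cm

0.03983


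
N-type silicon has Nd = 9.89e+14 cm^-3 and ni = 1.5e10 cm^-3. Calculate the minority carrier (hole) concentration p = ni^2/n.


Step 1: Since Nd >> ni, n ≈ Nd = 9.89e+14 cm^-3
Step 2: p = ni^2 / n = (1.5e10)^2 / 9.89e+14
Step 3: p = 2.25e20 / 9.89e+14 = 2.28e+05 cm^-3

2.28e+05


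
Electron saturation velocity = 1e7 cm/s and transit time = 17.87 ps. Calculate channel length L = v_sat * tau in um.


Step 1: tau in seconds = 17.87 ps * 1e-12 = 1.7870e-11 s
Step 2: L = v_sat * tau = 1e7 * 1.7870e-11 = 1.7870e-04 cm
Step 3: L in um = 1.7870e-04 * 1e4 = 1.787 um

1.787


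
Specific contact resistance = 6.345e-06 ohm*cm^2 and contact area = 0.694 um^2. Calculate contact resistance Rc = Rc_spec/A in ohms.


Step 1: Convert area to cm^2: 0.694 um^2 = 6.9400e-09 cm^2
Step 2: Rc = Rc_spec / A = 6.345e-06 / 6.9400e-09
Step 3: Rc = 9.14e+02 ohms

9.14e+02


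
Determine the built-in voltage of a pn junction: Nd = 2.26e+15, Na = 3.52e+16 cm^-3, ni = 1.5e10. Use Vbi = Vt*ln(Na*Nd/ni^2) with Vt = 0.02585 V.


Step 1: Compute Na*Nd/ni^2 = 3.52e+16 * 2.26e+15 / (1.5e10)^2 = 3.5356e+11
Step 2: ln(3.5356e+11) = 26.5913
Step 3: Vbi = 0.02585 * 26.5913 = 0.687 V

0.687


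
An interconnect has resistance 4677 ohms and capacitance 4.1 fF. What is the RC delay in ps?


Step 1: tau = R * C
Step 2: tau = 4677 * 4.1 fF = 4677 * 4.1e-15 F
Step 3: tau = 1.91757e-11 s = 19.1757 ps

19.1757


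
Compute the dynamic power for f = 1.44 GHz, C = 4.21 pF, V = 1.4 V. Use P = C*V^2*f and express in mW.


Step 1: V^2 = 1.4^2 = 1.96 V^2
Step 2: P = C*V^2*f = 4.21e-12 F * 1.96 * 1.44e9 Hz
Step 3: P = 1.1882304e-02 W
Step 4: P = 11.882 mW

11.882


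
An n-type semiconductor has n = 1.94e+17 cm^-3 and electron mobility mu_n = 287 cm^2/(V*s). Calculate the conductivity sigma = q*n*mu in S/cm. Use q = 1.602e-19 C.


Step 1: sigma = q * n * mu
Step 2: sigma = 1.602e-19 * 1.94e+17 * 287
Step 3: sigma = 8.920e+00 S/cm

8.920e+00
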